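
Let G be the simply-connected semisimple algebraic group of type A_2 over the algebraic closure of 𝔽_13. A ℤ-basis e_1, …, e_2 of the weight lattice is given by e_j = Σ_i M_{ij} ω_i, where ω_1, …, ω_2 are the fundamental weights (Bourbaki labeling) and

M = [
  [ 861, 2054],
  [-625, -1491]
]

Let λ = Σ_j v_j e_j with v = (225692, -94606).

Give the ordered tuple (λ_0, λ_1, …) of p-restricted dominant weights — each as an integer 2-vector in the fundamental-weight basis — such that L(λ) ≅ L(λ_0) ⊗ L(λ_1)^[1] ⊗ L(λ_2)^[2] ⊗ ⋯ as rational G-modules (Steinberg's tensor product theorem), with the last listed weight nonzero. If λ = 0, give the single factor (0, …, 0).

Change of basis e → ω: c = M·v where v = (225692, -94606):
  c_1 = (861)·(225692) + (2054)·(-94606) = 88
  c_2 = (-625)·(225692) + (-1491)·(-94606) = 46
Expand coordinatewise in base 13:
  c_1 = 88 = 10·13^0 + 6·13^1
  c_2 = 46 = 7·13^0 + 3·13^1
Factor λ_0 = (10, 7)
Factor λ_1 = (6, 3)

((10, 7), (6, 3))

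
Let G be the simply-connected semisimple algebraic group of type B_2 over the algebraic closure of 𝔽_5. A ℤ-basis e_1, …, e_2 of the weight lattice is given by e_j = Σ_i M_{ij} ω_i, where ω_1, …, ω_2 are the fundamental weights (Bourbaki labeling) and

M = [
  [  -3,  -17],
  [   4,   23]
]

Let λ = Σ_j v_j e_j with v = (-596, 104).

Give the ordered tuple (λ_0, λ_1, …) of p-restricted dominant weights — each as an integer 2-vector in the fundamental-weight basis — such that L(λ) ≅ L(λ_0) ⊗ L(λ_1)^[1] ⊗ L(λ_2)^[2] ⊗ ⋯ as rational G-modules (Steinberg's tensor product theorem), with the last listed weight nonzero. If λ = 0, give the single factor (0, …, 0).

Compute c_i = Σ_j M_{ij} v_j with v = (-596, 104):
  c_1 = (-3)·(-596) + (-17)·(104) = 20
  c_2 = (4)·(-596) + (23)·(104) = 8
Writing each c_i in base p = 5:
  c_1 = 20 = 0·5^0 + 4·5^1
  c_2 = 8 = 3·5^0 + 1·5^1
λ_0 = (0, 3)
λ_1 = (4, 1)

((0, 3), (4, 1))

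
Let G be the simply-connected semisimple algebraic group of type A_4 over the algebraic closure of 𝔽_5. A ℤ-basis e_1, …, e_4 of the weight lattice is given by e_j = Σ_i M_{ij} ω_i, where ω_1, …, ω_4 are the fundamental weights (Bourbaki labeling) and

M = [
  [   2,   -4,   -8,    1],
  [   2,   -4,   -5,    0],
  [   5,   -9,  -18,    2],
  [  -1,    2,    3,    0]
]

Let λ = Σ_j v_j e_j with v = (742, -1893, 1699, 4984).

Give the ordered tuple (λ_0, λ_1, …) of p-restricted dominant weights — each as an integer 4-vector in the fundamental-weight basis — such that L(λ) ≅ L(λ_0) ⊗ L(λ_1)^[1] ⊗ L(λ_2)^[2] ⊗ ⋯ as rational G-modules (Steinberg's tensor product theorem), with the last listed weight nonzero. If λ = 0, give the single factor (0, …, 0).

((3, 1, 3, 4), (4, 2, 1, 3), (2, 2, 0, 2), (3, 4, 1, 4))

Converting to the ω-basis (c_i = row i of M dotted with v = (742, -1893, 1699, 4984)):
  c_1 = (2)·(742) + (-4)·(-1893) + (-8)·(1699) + (1)·(4984) = 448
  c_2 = (2)·(742) + (-4)·(-1893) + (-5)·(1699) + (0)·(4984) = 561
  c_3 = (5)·(742) + (-9)·(-1893) + (-18)·(1699) + (2)·(4984) = 133
  c_4 = (-1)·(742) + (2)·(-1893) + (3)·(1699) + (0)·(4984) = 569
Expand coordinatewise in base 5:
  c_1 = 448 = 3·5^0 + 4·5^1 + 2·5^2 + 3·5^3
  c_2 = 561 = 1·5^0 + 2·5^1 + 2·5^2 + 4·5^3
  c_3 = 133 = 3·5^0 + 1·5^1 + 0·5^2 + 1·5^3
  c_4 = 569 = 4·5^0 + 3·5^1 + 2·5^2 + 4·5^3
Factor λ_0 = (3, 1, 3, 4)
Factor λ_1 = (4, 2, 1, 3)
Factor λ_2 = (2, 2, 0, 2)
Factor λ_3 = (3, 4, 1, 4)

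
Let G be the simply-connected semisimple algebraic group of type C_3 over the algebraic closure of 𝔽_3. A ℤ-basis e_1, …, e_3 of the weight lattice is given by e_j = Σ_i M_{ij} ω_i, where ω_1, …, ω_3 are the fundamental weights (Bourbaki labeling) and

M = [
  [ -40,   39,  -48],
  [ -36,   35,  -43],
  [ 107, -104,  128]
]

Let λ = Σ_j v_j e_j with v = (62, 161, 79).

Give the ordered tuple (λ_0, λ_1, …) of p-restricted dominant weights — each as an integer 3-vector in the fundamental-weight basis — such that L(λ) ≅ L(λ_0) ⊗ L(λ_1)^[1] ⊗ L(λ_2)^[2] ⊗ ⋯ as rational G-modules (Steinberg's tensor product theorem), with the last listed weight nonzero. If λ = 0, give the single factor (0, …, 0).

In the fundamental-weight basis, λ has coordinates c = M·v (v = (62, 161, 79)):
  c_1 = (-40)·(62) + 39·161 + (-48)·(79) = 7
  c_2 = (-36)·(62) + 35·161 + (-43)·(79) = 6
  c_3 = 107·62 + (-104)·(161) + 128·79 = 2
p = 3; digits c_i = Σ_j d_{ij}·3^j, 0 ≤ d_{ij} < 3:
  c_1 = 7 = 1·3^0 + 2·3^1
  c_2 = 6 = 0·3^0 + 2·3^1
  c_3 = 2 = 2·3^0
Factor λ_0 = (1, 0, 2)
Factor λ_1 = (2, 2, 0)

((1, 0, 2), (2, 2, 0))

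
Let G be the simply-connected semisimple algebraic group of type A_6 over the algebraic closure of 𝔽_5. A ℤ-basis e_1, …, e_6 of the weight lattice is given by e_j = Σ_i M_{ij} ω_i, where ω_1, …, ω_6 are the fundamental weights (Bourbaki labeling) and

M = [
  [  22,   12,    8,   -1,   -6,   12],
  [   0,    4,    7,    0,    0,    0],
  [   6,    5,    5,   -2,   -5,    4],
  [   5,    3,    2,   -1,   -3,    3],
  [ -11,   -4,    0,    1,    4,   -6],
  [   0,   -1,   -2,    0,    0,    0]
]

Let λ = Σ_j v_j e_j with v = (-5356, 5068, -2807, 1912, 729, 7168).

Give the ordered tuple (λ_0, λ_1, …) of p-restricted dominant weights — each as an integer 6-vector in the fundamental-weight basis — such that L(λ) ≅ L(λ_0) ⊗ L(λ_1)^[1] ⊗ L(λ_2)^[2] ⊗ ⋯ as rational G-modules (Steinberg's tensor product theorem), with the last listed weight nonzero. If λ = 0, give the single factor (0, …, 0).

((3, 3, 2, 0, 4, 1), (1, 4, 4, 3, 2, 4), (0, 4, 4, 3, 3, 1), (2, 4, 2, 1, 3, 4))

Change of basis e → ω: c = M·v where v = (-5356, 5068, -2807, 1912, 729, 7168):
  c_1 = (22)·(-5356) + (12)·(5068) + (8)·(-2807) + (-1)·(1912) + (-6)·(729) + (12)·(7168) = 258
  c_2 = (0)·(-5356) + (4)·(5068) + (7)·(-2807) + (0)·(1912) + (0)·(729) + (0)·(7168) = 623
  c_3 = (6)·(-5356) + (5)·(5068) + (5)·(-2807) + (-2)·(1912) + (-5)·(729) + (4)·(7168) = 372
  c_4 = (5)·(-5356) + (3)·(5068) + (2)·(-2807) + (-1)·(1912) + (-3)·(729) + (3)·(7168) = 215
  c_5 = (-11)·(-5356) + (-4)·(5068) + (0)·(-2807) + (1)·(1912) + (4)·(729) + (-6)·(7168) = 464
  c_6 = (0)·(-5356) + (-1)·(5068) + (-2)·(-2807) + (0)·(1912) + (0)·(729) + (0)·(7168) = 546
p = 5; digits c_i = Σ_j d_{ij}·5^j, 0 ≤ d_{ij} < 5:
  c_1 = 258 = 3·5^0 + 1·5^1 + 0·5^2 + 2·5^3
  c_2 = 623 = 3·5^0 + 4·5^1 + 4·5^2 + 4·5^3
  c_3 = 372 = 2·5^0 + 4·5^1 + 4·5^2 + 2·5^3
  c_4 = 215 = 0·5^0 + 3·5^1 + 3·5^2 + 1·5^3
  c_5 = 464 = 4·5^0 + 2·5^1 + 3·5^2 + 3·5^3
  c_6 = 546 = 1·5^0 + 4·5^1 + 1·5^2 + 4·5^3
Factor λ_0 = (3, 3, 2, 0, 4, 1)
Factor λ_1 = (1, 4, 4, 3, 2, 4)
Factor λ_2 = (0, 4, 4, 3, 3, 1)
Factor λ_3 = (2, 4, 2, 1, 3, 4)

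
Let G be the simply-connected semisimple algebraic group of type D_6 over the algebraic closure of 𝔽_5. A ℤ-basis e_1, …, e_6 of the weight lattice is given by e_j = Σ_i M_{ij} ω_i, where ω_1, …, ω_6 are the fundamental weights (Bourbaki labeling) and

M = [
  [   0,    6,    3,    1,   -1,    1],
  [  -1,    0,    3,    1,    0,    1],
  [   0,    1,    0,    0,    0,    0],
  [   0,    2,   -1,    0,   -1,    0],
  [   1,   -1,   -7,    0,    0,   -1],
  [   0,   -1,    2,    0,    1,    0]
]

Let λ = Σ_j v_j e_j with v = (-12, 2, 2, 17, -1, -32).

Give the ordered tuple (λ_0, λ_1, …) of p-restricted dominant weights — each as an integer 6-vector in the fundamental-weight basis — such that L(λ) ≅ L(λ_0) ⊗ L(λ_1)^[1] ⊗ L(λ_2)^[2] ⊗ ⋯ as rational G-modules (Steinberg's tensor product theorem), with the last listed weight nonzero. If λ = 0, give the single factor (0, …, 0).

In the fundamental-weight basis, λ has coordinates c = M·v (v = (-12, 2, 2, 17, -1, -32)):
  c_1 = (0)·(-12) + (6)·(2) + (3)·(2) + (1)·(17) + (-1)·(-1) + (1)·(-32) = 4
  c_2 = (-1)·(-12) + (0)·(2) + (3)·(2) + (1)·(17) + (0)·(-1) + (1)·(-32) = 3
  c_3 = (0)·(-12) + (1)·(2) + (0)·(2) + (0)·(17) + (0)·(-1) + (0)·(-32) = 2
  c_4 = (0)·(-12) + (2)·(2) + (-1)·(2) + (0)·(17) + (-1)·(-1) + (0)·(-32) = 3
  c_5 = (1)·(-12) + (-1)·(2) + (-7)·(2) + (0)·(17) + (0)·(-1) + (-1)·(-32) = 4
  c_6 = (0)·(-12) + (-1)·(2) + (2)·(2) + (0)·(17) + (1)·(-1) + (0)·(-32) = 1
p = 5; digits c_i = Σ_j d_{ij}·5^j, 0 ≤ d_{ij} < 5:
  c_1 = 4 = 4·5^0
  c_2 = 3 = 3·5^0
  c_3 = 2 = 2·5^0
  c_4 = 3 = 3·5^0
  c_5 = 4 = 4·5^0
  c_6 = 1 = 1·5^0
Factor λ_0 = (4, 3, 2, 3, 4, 1)

((4, 3, 2, 3, 4, 1),)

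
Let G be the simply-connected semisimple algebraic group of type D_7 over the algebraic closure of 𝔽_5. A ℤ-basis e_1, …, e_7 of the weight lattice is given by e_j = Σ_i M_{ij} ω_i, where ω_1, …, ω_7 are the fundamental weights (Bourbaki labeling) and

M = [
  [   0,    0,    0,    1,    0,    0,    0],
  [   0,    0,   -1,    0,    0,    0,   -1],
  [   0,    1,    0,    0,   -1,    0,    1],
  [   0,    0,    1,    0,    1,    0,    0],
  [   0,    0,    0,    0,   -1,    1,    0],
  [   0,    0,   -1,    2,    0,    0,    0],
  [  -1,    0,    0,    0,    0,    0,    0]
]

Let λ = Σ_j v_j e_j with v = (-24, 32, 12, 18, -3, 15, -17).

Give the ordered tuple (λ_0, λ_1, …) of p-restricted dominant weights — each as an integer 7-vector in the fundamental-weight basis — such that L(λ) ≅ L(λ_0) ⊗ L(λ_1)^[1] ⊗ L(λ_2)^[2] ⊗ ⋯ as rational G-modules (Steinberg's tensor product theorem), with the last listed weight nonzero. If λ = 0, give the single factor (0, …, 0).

((3, 0, 3, 4, 3, 4, 4), (3, 1, 3, 1, 3, 4, 4))

ω-coordinates c = M·v, v = (-24, 32, 12, 18, -3, 15, -17):
  c_1 = (0)·(-24) + (0)·(32) + (0)·(12) + (1)·(18) + (0)·(-3) + (0)·(15) + (0)·(-17) = 18
  c_2 = (0)·(-24) + (0)·(32) + (-1)·(12) + (0)·(18) + (0)·(-3) + (0)·(15) + (-1)·(-17) = 5
  c_3 = (0)·(-24) + (1)·(32) + (0)·(12) + (0)·(18) + (-1)·(-3) + (0)·(15) + (1)·(-17) = 18
  c_4 = (0)·(-24) + (0)·(32) + (1)·(12) + (0)·(18) + (1)·(-3) + (0)·(15) + (0)·(-17) = 9
  c_5 = (0)·(-24) + (0)·(32) + (0)·(12) + (0)·(18) + (-1)·(-3) + (1)·(15) + (0)·(-17) = 18
  c_6 = (0)·(-24) + (0)·(32) + (-1)·(12) + (2)·(18) + (0)·(-3) + (0)·(15) + (0)·(-17) = 24
  c_7 = (-1)·(-24) + (0)·(32) + (0)·(12) + (0)·(18) + (0)·(-3) + (0)·(15) + (0)·(-17) = 24
p = 5; digits c_i = Σ_j d_{ij}·5^j, 0 ≤ d_{ij} < 5:
  c_1 = 18 = 3·5^0 + 3·5^1
  c_2 = 5 = 0·5^0 + 1·5^1
  c_3 = 18 = 3·5^0 + 3·5^1
  c_4 = 9 = 4·5^0 + 1·5^1
  c_5 = 18 = 3·5^0 + 3·5^1
  c_6 = 24 = 4·5^0 + 4·5^1
  c_7 = 24 = 4·5^0 + 4·5^1
Factor λ_0 = (3, 0, 3, 4, 3, 4, 4)
Factor λ_1 = (3, 1, 3, 1, 3, 4, 4)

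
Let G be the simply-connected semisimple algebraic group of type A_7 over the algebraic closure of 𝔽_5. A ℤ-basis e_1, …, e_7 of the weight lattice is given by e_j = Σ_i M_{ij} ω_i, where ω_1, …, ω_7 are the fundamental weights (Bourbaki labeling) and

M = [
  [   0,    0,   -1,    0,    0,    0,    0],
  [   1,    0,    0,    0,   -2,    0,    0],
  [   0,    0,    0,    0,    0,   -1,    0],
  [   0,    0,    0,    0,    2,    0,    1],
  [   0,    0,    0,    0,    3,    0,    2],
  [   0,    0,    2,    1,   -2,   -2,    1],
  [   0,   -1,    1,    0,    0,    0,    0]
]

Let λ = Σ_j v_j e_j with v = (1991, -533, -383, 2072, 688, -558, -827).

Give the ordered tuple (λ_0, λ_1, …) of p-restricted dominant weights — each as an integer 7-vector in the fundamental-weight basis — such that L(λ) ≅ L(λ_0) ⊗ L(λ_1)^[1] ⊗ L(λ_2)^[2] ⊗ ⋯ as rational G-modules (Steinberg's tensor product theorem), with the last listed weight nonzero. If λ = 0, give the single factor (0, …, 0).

ω-coordinates c = M·v, v = (1991, -533, -383, 2072, 688, -558, -827):
  c_1 = 0*1991 + 0*-533 + -1*-383 + 0*2072 + 0*688 + 0*-558 + 0*-827 = 383
  c_2 = 1*1991 + 0*-533 + 0*-383 + 0*2072 + -2*688 + 0*-558 + 0*-827 = 615
  c_3 = 0*1991 + 0*-533 + 0*-383 + 0*2072 + 0*688 + -1*-558 + 0*-827 = 558
  c_4 = 0*1991 + 0*-533 + 0*-383 + 0*2072 + 2*688 + 0*-558 + 1*-827 = 549
  c_5 = 0*1991 + 0*-533 + 0*-383 + 0*2072 + 3*688 + 0*-558 + 2*-827 = 410
  c_6 = 0*1991 + 0*-533 + 2*-383 + 1*2072 + -2*688 + -2*-558 + 1*-827 = 219
  c_7 = 0*1991 + -1*-533 + 1*-383 + 0*2072 + 0*688 + 0*-558 + 0*-827 = 150
p = 5; digits c_i = Σ_j d_{ij}·5^j, 0 ≤ d_{ij} < 5:
  c_1 = 383 = 3·5^0 + 1·5^1 + 0·5^2 + 3·5^3
  c_2 = 615 = 0·5^0 + 3·5^1 + 4·5^2 + 4·5^3
  c_3 = 558 = 3·5^0 + 1·5^1 + 2·5^2 + 4·5^3
  c_4 = 549 = 4·5^0 + 4·5^1 + 1·5^2 + 4·5^3
  c_5 = 410 = 0·5^0 + 2·5^1 + 1·5^2 + 3·5^3
  c_6 = 219 = 4·5^0 + 3·5^1 + 3·5^2 + 1·5^3
  c_7 = 150 = 0·5^0 + 0·5^1 + 1·5^2 + 1·5^3
Factor λ_0 = (3, 0, 3, 4, 0, 4, 0)
Factor λ_1 = (1, 3, 1, 4, 2, 3, 0)
Factor λ_2 = (0, 4, 2, 1, 1, 3, 1)
Factor λ_3 = (3, 4, 4, 4, 3, 1, 1)

((3, 0, 3, 4, 0, 4, 0), (1, 3, 1, 4, 2, 3, 0), (0, 4, 2, 1, 1, 3, 1), (3, 4, 4, 4, 3, 1, 1))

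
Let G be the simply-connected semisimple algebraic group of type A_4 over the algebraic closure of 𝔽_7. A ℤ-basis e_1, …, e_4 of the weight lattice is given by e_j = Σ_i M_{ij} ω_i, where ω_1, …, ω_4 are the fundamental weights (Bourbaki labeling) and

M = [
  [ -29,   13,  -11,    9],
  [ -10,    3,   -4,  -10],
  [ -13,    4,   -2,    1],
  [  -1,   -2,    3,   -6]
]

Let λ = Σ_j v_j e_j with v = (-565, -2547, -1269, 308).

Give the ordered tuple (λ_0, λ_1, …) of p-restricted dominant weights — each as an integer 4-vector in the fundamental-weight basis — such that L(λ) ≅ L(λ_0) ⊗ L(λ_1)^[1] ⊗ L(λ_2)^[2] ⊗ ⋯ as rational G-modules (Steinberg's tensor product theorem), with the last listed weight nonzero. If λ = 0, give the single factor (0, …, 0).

((5, 5, 3, 4),)

Converting to the ω-basis (c_i = row i of M dotted with v = (-565, -2547, -1269, 308)):
  c_1 = -29*-565 + 13*-2547 + -11*-1269 + 9*308 = 5
  c_2 = -10*-565 + 3*-2547 + -4*-1269 + -10*308 = 5
  c_3 = -13*-565 + 4*-2547 + -2*-1269 + 1*308 = 3
  c_4 = -1*-565 + -2*-2547 + 3*-1269 + -6*308 = 4
p = 7; digits c_i = Σ_j d_{ij}·7^j, 0 ≤ d_{ij} < 7:
  c_1 = 5 = 5·7^0
  c_2 = 5 = 5·7^0
  c_3 = 3 = 3·7^0
  c_4 = 4 = 4·7^0
λ_0 = (5, 5, 3, 4)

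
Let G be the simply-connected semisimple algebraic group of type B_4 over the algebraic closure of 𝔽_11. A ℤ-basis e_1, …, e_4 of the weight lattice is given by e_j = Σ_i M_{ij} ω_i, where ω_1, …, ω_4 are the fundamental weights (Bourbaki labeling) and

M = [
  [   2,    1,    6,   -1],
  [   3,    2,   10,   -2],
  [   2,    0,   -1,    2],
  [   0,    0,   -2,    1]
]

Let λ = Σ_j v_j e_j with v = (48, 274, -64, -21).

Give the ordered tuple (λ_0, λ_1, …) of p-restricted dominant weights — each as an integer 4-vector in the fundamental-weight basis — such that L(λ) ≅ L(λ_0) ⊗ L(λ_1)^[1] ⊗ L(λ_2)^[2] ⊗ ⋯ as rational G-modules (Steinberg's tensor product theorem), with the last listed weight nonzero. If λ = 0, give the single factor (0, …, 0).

ω-coordinates c = M·v, v = (48, 274, -64, -21):
  c_1 = (2)·(48) + (1)·(274) + (6)·(-64) + (-1)·(-21) = 7
  c_2 = (3)·(48) + (2)·(274) + (10)·(-64) + (-2)·(-21) = 94
  c_3 = (2)·(48) + (0)·(274) + (-1)·(-64) + (2)·(-21) = 118
  c_4 = (0)·(48) + (0)·(274) + (-2)·(-64) + (1)·(-21) = 107
Expand coordinatewise in base 11:
  c_1 = 7 = 7·11^0
  c_2 = 94 = 6·11^0 + 8·11^1
  c_3 = 118 = 8·11^0 + 10·11^1
  c_4 = 107 = 8·11^0 + 9·11^1
λ_0 = (7, 6, 8, 8)
λ_1 = (0, 8, 10, 9)

((7, 6, 8, 8), (0, 8, 10, 9))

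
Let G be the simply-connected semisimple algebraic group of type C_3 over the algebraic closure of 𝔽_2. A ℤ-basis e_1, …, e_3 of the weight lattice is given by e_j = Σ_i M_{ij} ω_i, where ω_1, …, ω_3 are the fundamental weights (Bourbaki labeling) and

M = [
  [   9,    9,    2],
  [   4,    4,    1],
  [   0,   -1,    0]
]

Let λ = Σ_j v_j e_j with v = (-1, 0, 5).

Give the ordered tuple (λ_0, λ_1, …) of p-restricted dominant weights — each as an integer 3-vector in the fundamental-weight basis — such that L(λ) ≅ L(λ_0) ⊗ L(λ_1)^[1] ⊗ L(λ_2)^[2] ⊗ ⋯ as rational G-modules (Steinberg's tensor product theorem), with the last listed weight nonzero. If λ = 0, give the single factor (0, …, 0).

((1, 1, 0),)

ω-coordinates c = M·v, v = (-1, 0, 5):
  c_1 = (9)·(-1) + 9·0 + 2·5 = 1
  c_2 = (4)·(-1) + 4·0 + 1·5 = 1
  c_3 = (0)·(-1) + (-1)·(0) + 0·5 = 0
Writing each c_i in base p = 2:
  c_1 = 1 = 1·2^0
  c_2 = 1 = 1·2^0
  c_3 = 0
p-restricted factor λ_0 = (1, 1, 0)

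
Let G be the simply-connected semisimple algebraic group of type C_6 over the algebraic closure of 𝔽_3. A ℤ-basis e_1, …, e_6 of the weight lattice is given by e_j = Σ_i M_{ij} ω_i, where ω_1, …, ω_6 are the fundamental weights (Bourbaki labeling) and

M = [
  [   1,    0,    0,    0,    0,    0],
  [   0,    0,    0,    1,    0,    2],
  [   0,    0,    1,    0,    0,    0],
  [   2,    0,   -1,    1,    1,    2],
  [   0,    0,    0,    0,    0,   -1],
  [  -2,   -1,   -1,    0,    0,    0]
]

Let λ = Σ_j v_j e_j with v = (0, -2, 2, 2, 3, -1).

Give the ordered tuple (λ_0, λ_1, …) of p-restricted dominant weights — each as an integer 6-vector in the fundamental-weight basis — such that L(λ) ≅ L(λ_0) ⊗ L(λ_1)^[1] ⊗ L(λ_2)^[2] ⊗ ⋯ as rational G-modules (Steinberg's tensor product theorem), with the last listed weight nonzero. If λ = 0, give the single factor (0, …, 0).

((0, 0, 2, 1, 1, 0),)

Change of basis e → ω: c = M·v where v = (0, -2, 2, 2, 3, -1):
  c_1 = (1)·(0) + (0)·(-2) + (0)·(2) + (0)·(2) + (0)·(3) + (0)·(-1) = 0
  c_2 = (0)·(0) + (0)·(-2) + (0)·(2) + (1)·(2) + (0)·(3) + (2)·(-1) = 0
  c_3 = (0)·(0) + (0)·(-2) + (1)·(2) + (0)·(2) + (0)·(3) + (0)·(-1) = 2
  c_4 = (2)·(0) + (0)·(-2) + (-1)·(2) + (1)·(2) + (1)·(3) + (2)·(-1) = 1
  c_5 = (0)·(0) + (0)·(-2) + (0)·(2) + (0)·(2) + (0)·(3) + (-1)·(-1) = 1
  c_6 = (-2)·(0) + (-1)·(-2) + (-1)·(2) + (0)·(2) + (0)·(3) + (0)·(-1) = 0
Base-3 expansion of each c_i:
  c_1 = 0
  c_2 = 0
  c_3 = 2 = 2·3^0
  c_4 = 1 = 1·3^0
  c_5 = 1 = 1·3^0
  c_6 = 0
λ_0 = (0, 0, 2, 1, 1, 0)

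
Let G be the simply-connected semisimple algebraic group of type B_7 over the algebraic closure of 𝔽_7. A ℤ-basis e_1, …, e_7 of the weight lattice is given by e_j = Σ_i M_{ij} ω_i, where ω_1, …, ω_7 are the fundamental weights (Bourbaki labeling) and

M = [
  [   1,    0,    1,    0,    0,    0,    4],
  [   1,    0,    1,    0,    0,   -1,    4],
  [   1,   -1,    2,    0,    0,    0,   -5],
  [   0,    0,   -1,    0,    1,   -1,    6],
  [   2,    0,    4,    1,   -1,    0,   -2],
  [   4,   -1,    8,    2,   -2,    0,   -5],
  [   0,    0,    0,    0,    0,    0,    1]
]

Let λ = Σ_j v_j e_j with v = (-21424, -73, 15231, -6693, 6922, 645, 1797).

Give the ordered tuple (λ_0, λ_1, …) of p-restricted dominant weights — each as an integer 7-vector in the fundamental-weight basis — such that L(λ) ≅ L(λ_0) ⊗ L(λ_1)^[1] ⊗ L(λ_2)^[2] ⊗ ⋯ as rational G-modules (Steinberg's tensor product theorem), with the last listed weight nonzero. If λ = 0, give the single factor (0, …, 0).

((1, 0, 0, 1, 6, 3, 5), (2, 1, 4, 2, 4, 1, 4), (6, 0, 2, 2, 3, 0, 1), (2, 1, 0, 5, 2, 0, 5))

Change of basis e → ω: c = M·v where v = (-21424, -73, 15231, -6693, 6922, 645, 1797):
  c_1 = (1)·(-21424) + (0)·(-73) + (1)·(15231) + (0)·(-6693) + (0)·(6922) + (0)·(645) + (4)·(1797) = 995
  c_2 = (1)·(-21424) + (0)·(-73) + (1)·(15231) + (0)·(-6693) + (0)·(6922) + (-1)·(645) + (4)·(1797) = 350
  c_3 = (1)·(-21424) + (-1)·(-73) + (2)·(15231) + (0)·(-6693) + (0)·(6922) + (0)·(645) + (-5)·(1797) = 126
  c_4 = (0)·(-21424) + (0)·(-73) + (-1)·(15231) + (0)·(-6693) + (1)·(6922) + (-1)·(645) + (6)·(1797) = 1828
  c_5 = (2)·(-21424) + (0)·(-73) + (4)·(15231) + (1)·(-6693) + (-1)·(6922) + (0)·(645) + (-2)·(1797) = 867
  c_6 = (4)·(-21424) + (-1)·(-73) + (8)·(15231) + (2)·(-6693) + (-2)·(6922) + (0)·(645) + (-5)·(1797) = 10
  c_7 = (0)·(-21424) + (0)·(-73) + (0)·(15231) + (0)·(-6693) + (0)·(6922) + (0)·(645) + (1)·(1797) = 1797
p = 7; digits c_i = Σ_j d_{ij}·7^j, 0 ≤ d_{ij} < 7:
  c_1 = 995 = 1·7^0 + 2·7^1 + 6·7^2 + 2·7^3
  c_2 = 350 = 0·7^0 + 1·7^1 + 0·7^2 + 1·7^3
  c_3 = 126 = 0·7^0 + 4·7^1 + 2·7^2
  c_4 = 1828 = 1·7^0 + 2·7^1 + 2·7^2 + 5·7^3
  c_5 = 867 = 6·7^0 + 4·7^1 + 3·7^2 + 2·7^3
  c_6 = 10 = 3·7^0 + 1·7^1
  c_7 = 1797 = 5·7^0 + 4·7^1 + 1·7^2 + 5·7^3
p-restricted factor λ_0 = (1, 0, 0, 1, 6, 3, 5)
p-restricted factor λ_1 = (2, 1, 4, 2, 4, 1, 4)
p-restricted factor λ_2 = (6, 0, 2, 2, 3, 0, 1)
p-restricted factor λ_3 = (2, 1, 0, 5, 2, 0, 5)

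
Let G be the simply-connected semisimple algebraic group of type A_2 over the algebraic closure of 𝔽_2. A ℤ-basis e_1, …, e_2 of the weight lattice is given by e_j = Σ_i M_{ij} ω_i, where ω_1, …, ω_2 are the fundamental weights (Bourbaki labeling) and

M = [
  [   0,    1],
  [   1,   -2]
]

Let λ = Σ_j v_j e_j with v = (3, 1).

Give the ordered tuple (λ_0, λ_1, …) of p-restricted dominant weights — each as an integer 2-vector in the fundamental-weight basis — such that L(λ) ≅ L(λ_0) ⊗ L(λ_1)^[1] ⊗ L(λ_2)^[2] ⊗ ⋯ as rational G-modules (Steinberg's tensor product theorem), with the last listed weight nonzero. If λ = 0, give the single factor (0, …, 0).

((1, 1),)

Converting to the ω-basis (c_i = row i of M dotted with v = (3, 1)):
  c_1 = 0*3 + 1*1 = 1
  c_2 = 1*3 + -2*1 = 1
Expand coordinatewise in base 2:
  c_1 = 1 = 1·2^0
  c_2 = 1 = 1·2^0
λ_0 = (1, 1)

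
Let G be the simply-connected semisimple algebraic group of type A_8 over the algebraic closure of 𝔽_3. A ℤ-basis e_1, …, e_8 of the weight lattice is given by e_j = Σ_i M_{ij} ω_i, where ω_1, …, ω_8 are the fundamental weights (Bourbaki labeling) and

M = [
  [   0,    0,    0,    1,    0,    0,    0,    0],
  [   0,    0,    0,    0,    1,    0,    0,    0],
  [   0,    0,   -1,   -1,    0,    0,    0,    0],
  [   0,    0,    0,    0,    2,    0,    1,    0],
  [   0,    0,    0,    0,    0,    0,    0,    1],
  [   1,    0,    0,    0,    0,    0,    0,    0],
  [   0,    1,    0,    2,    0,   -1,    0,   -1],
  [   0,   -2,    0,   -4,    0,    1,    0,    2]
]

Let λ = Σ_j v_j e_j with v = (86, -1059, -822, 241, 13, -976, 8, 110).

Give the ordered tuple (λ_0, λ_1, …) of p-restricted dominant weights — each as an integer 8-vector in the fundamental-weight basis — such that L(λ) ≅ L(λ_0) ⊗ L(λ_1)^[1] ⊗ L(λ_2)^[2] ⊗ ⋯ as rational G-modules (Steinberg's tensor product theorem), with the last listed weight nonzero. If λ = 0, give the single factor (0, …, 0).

Converting to the ω-basis (c_i = row i of M dotted with v = (86, -1059, -822, 241, 13, -976, 8, 110)):
  c_1 = 0*86 + 0*-1059 + 0*-822 + 1*241 + 0*13 + 0*-976 + 0*8 + 0*110 = 241
  c_2 = 0*86 + 0*-1059 + 0*-822 + 0*241 + 1*13 + 0*-976 + 0*8 + 0*110 = 13
  c_3 = 0*86 + 0*-1059 + -1*-822 + -1*241 + 0*13 + 0*-976 + 0*8 + 0*110 = 581
  c_4 = 0*86 + 0*-1059 + 0*-822 + 0*241 + 2*13 + 0*-976 + 1*8 + 0*110 = 34
  c_5 = 0*86 + 0*-1059 + 0*-822 + 0*241 + 0*13 + 0*-976 + 0*8 + 1*110 = 110
  c_6 = 1*86 + 0*-1059 + 0*-822 + 0*241 + 0*13 + 0*-976 + 0*8 + 0*110 = 86
  c_7 = 0*86 + 1*-1059 + 0*-822 + 2*241 + 0*13 + -1*-976 + 0*8 + -1*110 = 289
  c_8 = 0*86 + -2*-1059 + 0*-822 + -4*241 + 0*13 + 1*-976 + 0*8 + 2*110 = 398
Base-3 expansion of each c_i:
  c_1 = 241 = 1·3^0 + 2·3^1 + 2·3^2 + 2·3^3 + 2·3^4
  c_2 = 13 = 1·3^0 + 1·3^1 + 1·3^2
  c_3 = 581 = 2·3^0 + 1·3^1 + 1·3^2 + 0·3^3 + 1·3^4 + 2·3^5
  c_4 = 34 = 1·3^0 + 2·3^1 + 0·3^2 + 1·3^3
  c_5 = 110 = 2·3^0 + 0·3^1 + 0·3^2 + 1·3^3 + 1·3^4
  c_6 = 86 = 2·3^0 + 1·3^1 + 0·3^2 + 0·3^3 + 1·3^4
  c_7 = 289 = 1·3^0 + 0·3^1 + 2·3^2 + 1·3^3 + 0·3^4 + 1·3^5
  c_8 = 398 = 2·3^0 + 0·3^1 + 2·3^2 + 2·3^3 + 1·3^4 + 1·3^5
λ_0 = (1, 1, 2, 1, 2, 2, 1, 2)
λ_1 = (2, 1, 1, 2, 0, 1, 0, 0)
λ_2 = (2, 1, 1, 0, 0, 0, 2, 2)
λ_3 = (2, 0, 0, 1, 1, 0, 1, 2)
λ_4 = (2, 0, 1, 0, 1, 1, 0, 1)
λ_5 = (0, 0, 2, 0, 0, 0, 1, 1)

((1, 1, 2, 1, 2, 2, 1, 2), (2, 1, 1, 2, 0, 1, 0, 0), (2, 1, 1, 0, 0, 0, 2, 2), (2, 0, 0, 1, 1, 0, 1, 2), (2, 0, 1, 0, 1, 1, 0, 1), (0, 0, 2, 0, 0, 0, 1, 1))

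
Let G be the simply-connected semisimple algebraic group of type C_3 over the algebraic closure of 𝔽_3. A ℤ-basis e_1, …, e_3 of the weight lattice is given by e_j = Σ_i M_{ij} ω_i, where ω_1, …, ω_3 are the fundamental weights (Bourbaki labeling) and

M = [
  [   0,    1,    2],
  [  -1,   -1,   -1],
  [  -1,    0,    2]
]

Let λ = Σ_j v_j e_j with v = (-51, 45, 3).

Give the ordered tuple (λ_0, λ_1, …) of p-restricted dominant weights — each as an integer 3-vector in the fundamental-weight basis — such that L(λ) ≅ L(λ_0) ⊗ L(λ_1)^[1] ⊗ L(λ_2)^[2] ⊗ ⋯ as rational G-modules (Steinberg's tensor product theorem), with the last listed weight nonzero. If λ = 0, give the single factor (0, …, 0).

Change of basis e → ω: c = M·v where v = (-51, 45, 3):
  c_1 = (0)·(-51) + (1)·(45) + (2)·(3) = 51
  c_2 = (-1)·(-51) + (-1)·(45) + (-1)·(3) = 3
  c_3 = (-1)·(-51) + (0)·(45) + (2)·(3) = 57
Expand coordinatewise in base 3:
  c_1 = 51 = 0·3^0 + 2·3^1 + 2·3^2 + 1·3^3
  c_2 = 3 = 0·3^0 + 1·3^1
  c_3 = 57 = 0·3^0 + 1·3^1 + 0·3^2 + 2·3^3
p-restricted factor λ_0 = (0, 0, 0)
p-restricted factor λ_1 = (2, 1, 1)
p-restricted factor λ_2 = (2, 0, 0)
p-restricted factor λ_3 = (1, 0, 2)

((0, 0, 0), (2, 1, 1), (2, 0, 0), (1, 0, 2))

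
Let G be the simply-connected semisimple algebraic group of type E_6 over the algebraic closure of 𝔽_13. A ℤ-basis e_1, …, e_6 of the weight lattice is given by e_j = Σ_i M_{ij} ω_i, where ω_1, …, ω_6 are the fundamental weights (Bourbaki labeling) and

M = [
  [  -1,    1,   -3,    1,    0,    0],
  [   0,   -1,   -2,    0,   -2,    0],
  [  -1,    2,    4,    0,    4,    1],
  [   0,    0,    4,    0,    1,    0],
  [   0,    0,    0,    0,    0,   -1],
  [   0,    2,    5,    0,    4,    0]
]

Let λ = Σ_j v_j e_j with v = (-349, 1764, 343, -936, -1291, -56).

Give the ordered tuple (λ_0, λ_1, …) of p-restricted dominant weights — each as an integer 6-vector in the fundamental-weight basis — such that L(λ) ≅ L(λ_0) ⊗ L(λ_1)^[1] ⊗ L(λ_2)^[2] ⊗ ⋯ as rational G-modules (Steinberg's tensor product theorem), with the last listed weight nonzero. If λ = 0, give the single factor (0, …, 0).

((5, 2, 3, 3, 4, 1), (11, 10, 2, 6, 4, 6))

In the fundamental-weight basis, λ has coordinates c = M·v (v = (-349, 1764, 343, -936, -1291, -56)):
  c_1 = -1*-349 + 1*1764 + -3*343 + 1*-936 + 0*-1291 + 0*-56 = 148
  c_2 = 0*-349 + -1*1764 + -2*343 + 0*-936 + -2*-1291 + 0*-56 = 132
  c_3 = -1*-349 + 2*1764 + 4*343 + 0*-936 + 4*-1291 + 1*-56 = 29
  c_4 = 0*-349 + 0*1764 + 4*343 + 0*-936 + 1*-1291 + 0*-56 = 81
  c_5 = 0*-349 + 0*1764 + 0*343 + 0*-936 + 0*-1291 + -1*-56 = 56
  c_6 = 0*-349 + 2*1764 + 5*343 + 0*-936 + 4*-1291 + 0*-56 = 79
Expand coordinatewise in base 13:
  c_1 = 148 = 5·13^0 + 11·13^1
  c_2 = 132 = 2·13^0 + 10·13^1
  c_3 = 29 = 3·13^0 + 2·13^1
  c_4 = 81 = 3·13^0 + 6·13^1
  c_5 = 56 = 4·13^0 + 4·13^1
  c_6 = 79 = 1·13^0 + 6·13^1
p-restricted factor λ_0 = (5, 2, 3, 3, 4, 1)
p-restricted factor λ_1 = (11, 10, 2, 6, 4, 6)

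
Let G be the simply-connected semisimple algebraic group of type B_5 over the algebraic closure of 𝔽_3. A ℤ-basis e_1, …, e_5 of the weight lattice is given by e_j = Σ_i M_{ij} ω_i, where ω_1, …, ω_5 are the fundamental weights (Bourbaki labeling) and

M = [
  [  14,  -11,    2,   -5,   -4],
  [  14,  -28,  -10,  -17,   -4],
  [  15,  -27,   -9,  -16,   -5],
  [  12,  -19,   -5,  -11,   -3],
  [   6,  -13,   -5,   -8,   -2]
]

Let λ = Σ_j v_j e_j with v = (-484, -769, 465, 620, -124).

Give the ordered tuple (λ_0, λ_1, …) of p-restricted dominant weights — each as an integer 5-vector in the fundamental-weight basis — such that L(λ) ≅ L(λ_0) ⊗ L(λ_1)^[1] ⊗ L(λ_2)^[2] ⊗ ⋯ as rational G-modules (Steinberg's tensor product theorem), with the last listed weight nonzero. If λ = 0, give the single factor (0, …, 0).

Change of basis e → ω: c = M·v where v = (-484, -769, 465, 620, -124):
  c_1 = 14*-484 + -11*-769 + 2*465 + -5*620 + -4*-124 = 9
  c_2 = 14*-484 + -28*-769 + -10*465 + -17*620 + -4*-124 = 62
  c_3 = 15*-484 + -27*-769 + -9*465 + -16*620 + -5*-124 = 18
  c_4 = 12*-484 + -19*-769 + -5*465 + -11*620 + -3*-124 = 30
  c_5 = 6*-484 + -13*-769 + -5*465 + -8*620 + -2*-124 = 56
Expand coordinatewise in base 3:
  c_1 = 9 = 0·3^0 + 0·3^1 + 1·3^2
  c_2 = 62 = 2·3^0 + 2·3^1 + 0·3^2 + 2·3^3
  c_3 = 18 = 0·3^0 + 0·3^1 + 2·3^2
  c_4 = 30 = 0·3^0 + 1·3^1 + 0·3^2 + 1·3^3
  c_5 = 56 = 2·3^0 + 0·3^1 + 0·3^2 + 2·3^3
Factor λ_0 = (0, 2, 0, 0, 2)
Factor λ_1 = (0, 2, 0, 1, 0)
Factor λ_2 = (1, 0, 2, 0, 0)
Factor λ_3 = (0, 2, 0, 1, 2)

((0, 2, 0, 0, 2), (0, 2, 0, 1, 0), (1, 0, 2, 0, 0), (0, 2, 0, 1, 2))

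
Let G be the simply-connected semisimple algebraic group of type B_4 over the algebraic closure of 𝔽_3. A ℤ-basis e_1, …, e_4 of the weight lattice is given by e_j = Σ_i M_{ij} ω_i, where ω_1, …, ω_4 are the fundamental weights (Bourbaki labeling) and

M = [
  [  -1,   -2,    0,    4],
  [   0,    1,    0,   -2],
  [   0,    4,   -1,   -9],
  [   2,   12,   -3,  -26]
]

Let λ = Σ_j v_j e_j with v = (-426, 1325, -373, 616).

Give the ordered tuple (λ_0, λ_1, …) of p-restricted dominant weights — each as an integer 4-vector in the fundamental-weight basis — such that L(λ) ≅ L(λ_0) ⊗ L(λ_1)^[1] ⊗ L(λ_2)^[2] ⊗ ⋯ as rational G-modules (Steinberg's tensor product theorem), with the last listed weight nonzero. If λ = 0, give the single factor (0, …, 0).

((0, 0, 0, 1), (2, 1, 1, 2), (2, 1, 2, 1), (2, 0, 1, 2), (2, 1, 1, 1))

Converting to the ω-basis (c_i = row i of M dotted with v = (-426, 1325, -373, 616)):
  c_1 = -1*-426 + -2*1325 + 0*-373 + 4*616 = 240
  c_2 = 0*-426 + 1*1325 + 0*-373 + -2*616 = 93
  c_3 = 0*-426 + 4*1325 + -1*-373 + -9*616 = 129
  c_4 = 2*-426 + 12*1325 + -3*-373 + -26*616 = 151
Writing each c_i in base p = 3:
  c_1 = 240 = 0·3^0 + 2·3^1 + 2·3^2 + 2·3^3 + 2·3^4
  c_2 = 93 = 0·3^0 + 1·3^1 + 1·3^2 + 0·3^3 + 1·3^4
  c_3 = 129 = 0·3^0 + 1·3^1 + 2·3^2 + 1·3^3 + 1·3^4
  c_4 = 151 = 1·3^0 + 2·3^1 + 1·3^2 + 2·3^3 + 1·3^4
Factor λ_0 = (0, 0, 0, 1)
Factor λ_1 = (2, 1, 1, 2)
Factor λ_2 = (2, 1, 2, 1)
Factor λ_3 = (2, 0, 1, 2)
Factor λ_4 = (2, 1, 1, 1)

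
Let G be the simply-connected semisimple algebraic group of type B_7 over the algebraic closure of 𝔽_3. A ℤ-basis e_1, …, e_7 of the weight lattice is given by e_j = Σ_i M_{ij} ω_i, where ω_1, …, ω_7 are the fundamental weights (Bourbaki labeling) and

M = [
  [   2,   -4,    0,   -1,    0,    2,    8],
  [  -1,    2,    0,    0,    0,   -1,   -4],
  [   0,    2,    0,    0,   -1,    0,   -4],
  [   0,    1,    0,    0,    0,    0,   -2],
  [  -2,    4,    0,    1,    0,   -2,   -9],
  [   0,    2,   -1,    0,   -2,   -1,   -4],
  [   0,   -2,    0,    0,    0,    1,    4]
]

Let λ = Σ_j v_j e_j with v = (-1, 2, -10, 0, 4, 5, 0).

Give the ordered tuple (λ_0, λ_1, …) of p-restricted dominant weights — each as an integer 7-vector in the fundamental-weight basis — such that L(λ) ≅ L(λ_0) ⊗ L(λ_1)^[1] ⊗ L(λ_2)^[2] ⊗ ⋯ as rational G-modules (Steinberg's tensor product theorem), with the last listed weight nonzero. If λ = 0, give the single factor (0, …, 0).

Compute c_i = Σ_j M_{ij} v_j with v = (-1, 2, -10, 0, 4, 5, 0):
  c_1 = (2)·(-1) + (-4)·(2) + (0)·(-10) + (-1)·(0) + 0·4 + 2·5 + 8·0 = 0
  c_2 = (-1)·(-1) + 2·2 + (0)·(-10) + 0·0 + 0·4 + (-1)·(5) + (-4)·(0) = 0
  c_3 = (0)·(-1) + 2·2 + (0)·(-10) + 0·0 + (-1)·(4) + 0·5 + (-4)·(0) = 0
  c_4 = (0)·(-1) + 1·2 + (0)·(-10) + 0·0 + 0·4 + 0·5 + (-2)·(0) = 2
  c_5 = (-2)·(-1) + 4·2 + (0)·(-10) + 1·0 + 0·4 + (-2)·(5) + (-9)·(0) = 0
  c_6 = (0)·(-1) + 2·2 + (-1)·(-10) + 0·0 + (-2)·(4) + (-1)·(5) + (-4)·(0) = 1
  c_7 = (0)·(-1) + (-2)·(2) + (0)·(-10) + 0·0 + 0·4 + 1·5 + 4·0 = 1
Writing each c_i in base p = 3:
  c_1 = 0
  c_2 = 0
  c_3 = 0
  c_4 = 2 = 2·3^0
  c_5 = 0
  c_6 = 1 = 1·3^0
  c_7 = 1 = 1·3^0
Factor λ_0 = (0, 0, 0, 2, 0, 1, 1)

((0, 0, 0, 2, 0, 1, 1),)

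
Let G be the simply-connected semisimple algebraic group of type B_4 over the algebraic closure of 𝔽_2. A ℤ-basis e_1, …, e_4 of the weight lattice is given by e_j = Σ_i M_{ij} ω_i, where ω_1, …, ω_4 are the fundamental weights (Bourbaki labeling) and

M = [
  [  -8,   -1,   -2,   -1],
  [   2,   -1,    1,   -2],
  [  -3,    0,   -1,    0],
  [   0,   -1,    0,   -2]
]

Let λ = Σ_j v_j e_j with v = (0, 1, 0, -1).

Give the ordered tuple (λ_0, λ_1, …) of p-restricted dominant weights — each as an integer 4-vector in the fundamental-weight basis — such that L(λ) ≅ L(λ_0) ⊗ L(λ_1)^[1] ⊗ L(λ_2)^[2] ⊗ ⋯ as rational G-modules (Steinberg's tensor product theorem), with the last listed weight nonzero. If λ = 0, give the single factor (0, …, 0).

((0, 1, 0, 1),)

ω-coordinates c = M·v, v = (0, 1, 0, -1):
  c_1 = (-8)·(0) + (-1)·(1) + (-2)·(0) + (-1)·(-1) = 0
  c_2 = 2·0 + (-1)·(1) + 1·0 + (-2)·(-1) = 1
  c_3 = (-3)·(0) + 0·1 + (-1)·(0) + (0)·(-1) = 0
  c_4 = 0·0 + (-1)·(1) + 0·0 + (-2)·(-1) = 1
Writing each c_i in base p = 2:
  c_1 = 0
  c_2 = 1 = 1·2^0
  c_3 = 0
  c_4 = 1 = 1·2^0
p-restricted factor λ_0 = (0, 1, 0, 1)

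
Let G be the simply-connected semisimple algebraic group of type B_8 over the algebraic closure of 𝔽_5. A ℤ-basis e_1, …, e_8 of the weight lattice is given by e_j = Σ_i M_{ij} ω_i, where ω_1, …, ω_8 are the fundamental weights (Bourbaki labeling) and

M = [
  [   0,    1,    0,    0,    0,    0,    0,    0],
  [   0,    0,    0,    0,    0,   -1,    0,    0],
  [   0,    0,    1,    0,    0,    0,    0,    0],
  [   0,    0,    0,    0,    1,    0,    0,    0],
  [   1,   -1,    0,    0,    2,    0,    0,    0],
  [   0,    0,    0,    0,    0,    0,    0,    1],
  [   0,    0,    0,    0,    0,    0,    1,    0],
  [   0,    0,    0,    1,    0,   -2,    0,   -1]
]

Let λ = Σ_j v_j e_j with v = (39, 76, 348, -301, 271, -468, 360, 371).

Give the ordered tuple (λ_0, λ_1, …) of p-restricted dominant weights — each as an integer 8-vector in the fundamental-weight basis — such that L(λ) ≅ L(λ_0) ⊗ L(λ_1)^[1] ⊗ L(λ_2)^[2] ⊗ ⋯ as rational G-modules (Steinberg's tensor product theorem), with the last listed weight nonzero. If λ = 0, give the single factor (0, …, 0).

Change of basis e → ω: c = M·v where v = (39, 76, 348, -301, 271, -468, 360, 371):
  c_1 = 0*39 + 1*76 + 0*348 + 0*-301 + 0*271 + 0*-468 + 0*360 + 0*371 = 76
  c_2 = 0*39 + 0*76 + 0*348 + 0*-301 + 0*271 + -1*-468 + 0*360 + 0*371 = 468
  c_3 = 0*39 + 0*76 + 1*348 + 0*-301 + 0*271 + 0*-468 + 0*360 + 0*371 = 348
  c_4 = 0*39 + 0*76 + 0*348 + 0*-301 + 1*271 + 0*-468 + 0*360 + 0*371 = 271
  c_5 = 1*39 + -1*76 + 0*348 + 0*-301 + 2*271 + 0*-468 + 0*360 + 0*371 = 505
  c_6 = 0*39 + 0*76 + 0*348 + 0*-301 + 0*271 + 0*-468 + 0*360 + 1*371 = 371
  c_7 = 0*39 + 0*76 + 0*348 + 0*-301 + 0*271 + 0*-468 + 1*360 + 0*371 = 360
  c_8 = 0*39 + 0*76 + 0*348 + 1*-301 + 0*271 + -2*-468 + 0*360 + -1*371 = 264
Writing each c_i in base p = 5:
  c_1 = 76 = 1·5^0 + 0·5^1 + 3·5^2
  c_2 = 468 = 3·5^0 + 3·5^1 + 3·5^2 + 3·5^3
  c_3 = 348 = 3·5^0 + 4·5^1 + 3·5^2 + 2·5^3
  c_4 = 271 = 1·5^0 + 4·5^1 + 0·5^2 + 2·5^3
  c_5 = 505 = 0·5^0 + 1·5^1 + 0·5^2 + 4·5^3
  c_6 = 371 = 1·5^0 + 4·5^1 + 4·5^2 + 2·5^3
  c_7 = 360 = 0·5^0 + 2·5^1 + 4·5^2 + 2·5^3
  c_8 = 264 = 4·5^0 + 2·5^1 + 0·5^2 + 2·5^3
p-restricted factor λ_0 = (1, 3, 3, 1, 0, 1, 0, 4)
p-restricted factor λ_1 = (0, 3, 4, 4, 1, 4, 2, 2)
p-restricted factor λ_2 = (3, 3, 3, 0, 0, 4, 4, 0)
p-restricted factor λ_3 = (0, 3, 2, 2, 4, 2, 2, 2)

((1, 3, 3, 1, 0, 1, 0, 4), (0, 3, 4, 4, 1, 4, 2, 2), (3, 3, 3, 0, 0, 4, 4, 0), (0, 3, 2, 2, 4, 2, 2, 2))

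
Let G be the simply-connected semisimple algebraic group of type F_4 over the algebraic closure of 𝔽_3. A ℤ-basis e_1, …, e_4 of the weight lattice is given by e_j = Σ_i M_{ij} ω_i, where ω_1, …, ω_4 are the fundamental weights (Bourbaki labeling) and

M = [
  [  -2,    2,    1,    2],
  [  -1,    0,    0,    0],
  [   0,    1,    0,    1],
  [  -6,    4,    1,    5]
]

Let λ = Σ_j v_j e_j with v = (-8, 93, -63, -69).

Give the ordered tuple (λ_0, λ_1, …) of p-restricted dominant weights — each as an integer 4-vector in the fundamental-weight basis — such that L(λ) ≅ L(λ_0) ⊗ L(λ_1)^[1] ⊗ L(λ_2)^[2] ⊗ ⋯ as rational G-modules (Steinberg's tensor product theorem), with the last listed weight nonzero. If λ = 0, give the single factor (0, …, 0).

((1, 2, 0, 0), (0, 2, 2, 1), (0, 0, 2, 1))

Compute c_i = Σ_j M_{ij} v_j with v = (-8, 93, -63, -69):
  c_1 = (-2)·(-8) + 2·93 + (1)·(-63) + (2)·(-69) = 1
  c_2 = (-1)·(-8) + 0·93 + (0)·(-63) + (0)·(-69) = 8
  c_3 = (0)·(-8) + 1·93 + (0)·(-63) + (1)·(-69) = 24
  c_4 = (-6)·(-8) + 4·93 + (1)·(-63) + (5)·(-69) = 12
Writing each c_i in base p = 3:
  c_1 = 1 = 1·3^0
  c_2 = 8 = 2·3^0 + 2·3^1
  c_3 = 24 = 0·3^0 + 2·3^1 + 2·3^2
  c_4 = 12 = 0·3^0 + 1·3^1 + 1·3^2
λ_0 = (1, 2, 0, 0)
λ_1 = (0, 2, 2, 1)
λ_2 = (0, 0, 2, 1)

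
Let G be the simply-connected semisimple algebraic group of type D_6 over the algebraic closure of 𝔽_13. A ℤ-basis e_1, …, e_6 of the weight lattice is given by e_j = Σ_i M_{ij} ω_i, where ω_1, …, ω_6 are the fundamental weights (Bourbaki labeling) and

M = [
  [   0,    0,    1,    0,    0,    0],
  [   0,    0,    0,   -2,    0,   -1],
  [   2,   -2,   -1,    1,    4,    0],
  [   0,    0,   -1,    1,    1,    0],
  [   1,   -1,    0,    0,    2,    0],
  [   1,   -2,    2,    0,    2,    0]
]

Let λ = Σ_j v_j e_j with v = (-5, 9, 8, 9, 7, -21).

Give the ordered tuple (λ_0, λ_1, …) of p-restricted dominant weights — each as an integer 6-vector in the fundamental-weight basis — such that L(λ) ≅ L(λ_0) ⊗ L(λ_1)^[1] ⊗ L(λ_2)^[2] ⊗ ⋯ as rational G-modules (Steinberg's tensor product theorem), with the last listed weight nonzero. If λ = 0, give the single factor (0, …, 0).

((8, 3, 1, 8, 0, 7),)

Converting to the ω-basis (c_i = row i of M dotted with v = (-5, 9, 8, 9, 7, -21)):
  c_1 = (0)·(-5) + (0)·(9) + (1)·(8) + (0)·(9) + (0)·(7) + (0)·(-21) = 8
  c_2 = (0)·(-5) + (0)·(9) + (0)·(8) + (-2)·(9) + (0)·(7) + (-1)·(-21) = 3
  c_3 = (2)·(-5) + (-2)·(9) + (-1)·(8) + (1)·(9) + (4)·(7) + (0)·(-21) = 1
  c_4 = (0)·(-5) + (0)·(9) + (-1)·(8) + (1)·(9) + (1)·(7) + (0)·(-21) = 8
  c_5 = (1)·(-5) + (-1)·(9) + (0)·(8) + (0)·(9) + (2)·(7) + (0)·(-21) = 0
  c_6 = (1)·(-5) + (-2)·(9) + (2)·(8) + (0)·(9) + (2)·(7) + (0)·(-21) = 7
Base-13 expansion of each c_i:
  c_1 = 8 = 8·13^0
  c_2 = 3 = 3·13^0
  c_3 = 1 = 1·13^0
  c_4 = 8 = 8·13^0
  c_5 = 0
  c_6 = 7 = 7·13^0
λ_0 = (8, 3, 1, 8, 0, 7)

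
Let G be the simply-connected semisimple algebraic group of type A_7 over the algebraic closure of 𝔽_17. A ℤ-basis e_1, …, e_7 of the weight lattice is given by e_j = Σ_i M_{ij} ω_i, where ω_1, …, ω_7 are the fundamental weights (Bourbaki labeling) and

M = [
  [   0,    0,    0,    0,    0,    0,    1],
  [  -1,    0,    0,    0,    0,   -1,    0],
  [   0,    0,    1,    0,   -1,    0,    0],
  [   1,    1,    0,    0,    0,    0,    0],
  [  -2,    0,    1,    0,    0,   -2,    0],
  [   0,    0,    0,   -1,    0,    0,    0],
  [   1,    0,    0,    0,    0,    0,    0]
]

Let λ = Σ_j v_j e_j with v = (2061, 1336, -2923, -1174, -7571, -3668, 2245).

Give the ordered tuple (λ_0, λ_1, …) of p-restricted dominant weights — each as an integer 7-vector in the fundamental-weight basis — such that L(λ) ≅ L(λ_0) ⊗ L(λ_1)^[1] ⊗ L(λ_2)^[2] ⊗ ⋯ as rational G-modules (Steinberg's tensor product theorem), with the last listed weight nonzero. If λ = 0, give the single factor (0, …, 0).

Change of basis e → ω: c = M·v where v = (2061, 1336, -2923, -1174, -7571, -3668, 2245):
  c_1 = 0*2061 + 0*1336 + 0*-2923 + 0*-1174 + 0*-7571 + 0*-3668 + 1*2245 = 2245
  c_2 = -1*2061 + 0*1336 + 0*-2923 + 0*-1174 + 0*-7571 + -1*-3668 + 0*2245 = 1607
  c_3 = 0*2061 + 0*1336 + 1*-2923 + 0*-1174 + -1*-7571 + 0*-3668 + 0*2245 = 4648
  c_4 = 1*2061 + 1*1336 + 0*-2923 + 0*-1174 + 0*-7571 + 0*-3668 + 0*2245 = 3397
  c_5 = -2*2061 + 0*1336 + 1*-2923 + 0*-1174 + 0*-7571 + -2*-3668 + 0*2245 = 291
  c_6 = 0*2061 + 0*1336 + 0*-2923 + -1*-1174 + 0*-7571 + 0*-3668 + 0*2245 = 1174
  c_7 = 1*2061 + 0*1336 + 0*-2923 + 0*-1174 + 0*-7571 + 0*-3668 + 0*2245 = 2061
Expand coordinatewise in base 17:
  c_1 = 2245 = 1·17^0 + 13·17^1 + 7·17^2
  c_2 = 1607 = 9·17^0 + 9·17^1 + 5·17^2
  c_3 = 4648 = 7·17^0 + 1·17^1 + 16·17^2
  c_4 = 3397 = 14·17^0 + 12·17^1 + 11·17^2
  c_5 = 291 = 2·17^0 + 0·17^1 + 1·17^2
  c_6 = 1174 = 1·17^0 + 1·17^1 + 4·17^2
  c_7 = 2061 = 4·17^0 + 2·17^1 + 7·17^2
p-restricted factor λ_0 = (1, 9, 7, 14, 2, 1, 4)
p-restricted factor λ_1 = (13, 9, 1, 12, 0, 1, 2)
p-restricted factor λ_2 = (7, 5, 16, 11, 1, 4, 7)

((1, 9, 7, 14, 2, 1, 4), (13, 9, 1, 12, 0, 1, 2), (7, 5, 16, 11, 1, 4, 7))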